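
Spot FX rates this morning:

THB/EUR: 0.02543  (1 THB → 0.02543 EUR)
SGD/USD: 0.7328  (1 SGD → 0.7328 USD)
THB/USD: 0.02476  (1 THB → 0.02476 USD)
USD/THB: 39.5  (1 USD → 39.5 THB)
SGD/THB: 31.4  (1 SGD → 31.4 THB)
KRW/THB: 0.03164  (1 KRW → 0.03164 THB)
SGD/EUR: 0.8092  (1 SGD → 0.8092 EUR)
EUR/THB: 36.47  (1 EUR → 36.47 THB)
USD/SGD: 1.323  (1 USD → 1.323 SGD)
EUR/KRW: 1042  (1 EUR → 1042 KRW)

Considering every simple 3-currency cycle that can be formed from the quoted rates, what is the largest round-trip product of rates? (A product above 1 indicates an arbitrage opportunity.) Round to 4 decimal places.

THB→USD→SGD→THB: 0.02476 × 1.323 × 31.4 = 1.02858
KRW→THB→EUR→KRW: 0.03164 × 0.02543 × 1042 = 0.83840
Maximum is THB→USD→SGD→THB at 1.0286; arbitrage exists.

1.0286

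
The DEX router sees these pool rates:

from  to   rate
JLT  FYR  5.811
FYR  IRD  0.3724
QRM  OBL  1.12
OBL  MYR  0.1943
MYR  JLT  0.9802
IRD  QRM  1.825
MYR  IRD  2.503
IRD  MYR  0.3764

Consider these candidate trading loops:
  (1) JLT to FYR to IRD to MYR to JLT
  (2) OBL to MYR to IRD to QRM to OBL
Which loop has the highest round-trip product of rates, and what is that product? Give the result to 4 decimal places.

0.9941

(1) 5.811 × 0.3724 × 0.3764 × 0.9802 = 0.79841
(2) 0.1943 × 2.503 × 1.825 × 1.12 = 0.99406
Highest is cycle (2) at 0.9941 (≤1, no arbitrage).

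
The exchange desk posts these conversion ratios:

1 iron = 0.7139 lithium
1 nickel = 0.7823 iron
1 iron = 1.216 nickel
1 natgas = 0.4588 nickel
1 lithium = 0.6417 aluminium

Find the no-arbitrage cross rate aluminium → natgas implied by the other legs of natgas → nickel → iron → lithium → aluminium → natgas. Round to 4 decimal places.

6.0818

Known legs of the cycle: 0.4588 × 0.7823 × 0.7139 × 0.6417 = 0.1644243602362812
For no arbitrage the full-cycle product must be 1, so the missing rate is 1 / 0.1644243602362812 ≈ 6.081824.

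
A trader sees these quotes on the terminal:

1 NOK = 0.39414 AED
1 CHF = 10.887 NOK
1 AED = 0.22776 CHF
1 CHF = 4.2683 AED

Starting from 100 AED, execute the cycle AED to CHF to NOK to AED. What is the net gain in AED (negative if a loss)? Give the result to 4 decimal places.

100 AED × 0.22776 = 22.776 CHF
22.776 CHF × 10.887 = 247.962312 NOK
247.962312 NOK × 0.39414 = 97.73186565168 AED
Net change: 97.73186565168 − 100 = -2.26813434832 AED

-2.2681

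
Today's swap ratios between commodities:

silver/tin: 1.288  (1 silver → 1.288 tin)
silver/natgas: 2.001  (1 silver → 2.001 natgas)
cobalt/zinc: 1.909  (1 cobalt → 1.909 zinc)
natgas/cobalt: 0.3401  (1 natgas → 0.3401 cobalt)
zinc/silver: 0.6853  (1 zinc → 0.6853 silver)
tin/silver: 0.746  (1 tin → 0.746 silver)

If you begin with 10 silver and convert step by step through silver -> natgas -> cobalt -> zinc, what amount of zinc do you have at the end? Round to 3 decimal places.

10 silver × 2.001 = 20.01 natgas
20.01 natgas × 0.3401 = 6.805401 cobalt
6.805401 cobalt × 1.909 = 12.991510509 zinc

12.992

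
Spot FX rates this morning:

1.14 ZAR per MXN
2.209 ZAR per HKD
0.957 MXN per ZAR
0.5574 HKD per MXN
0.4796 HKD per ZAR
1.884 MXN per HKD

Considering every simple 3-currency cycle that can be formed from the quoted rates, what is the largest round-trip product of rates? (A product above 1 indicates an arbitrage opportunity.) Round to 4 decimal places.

1.1784

ZAR→MXN→HKD→ZAR: 0.957 × 0.5574 × 2.209 = 1.17835
ZAR→HKD→MXN→ZAR: 0.4796 × 1.884 × 1.14 = 1.03007
Maximum is ZAR→MXN→HKD→ZAR at 1.1784; arbitrage exists.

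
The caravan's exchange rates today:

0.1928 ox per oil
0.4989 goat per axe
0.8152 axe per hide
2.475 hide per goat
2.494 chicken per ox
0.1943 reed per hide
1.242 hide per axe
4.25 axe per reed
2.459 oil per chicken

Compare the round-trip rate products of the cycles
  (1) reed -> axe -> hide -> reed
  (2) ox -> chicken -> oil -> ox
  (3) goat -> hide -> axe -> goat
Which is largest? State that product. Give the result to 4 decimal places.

1.1824

(1) 4.25 × 1.242 × 0.1943 = 1.02561
(2) 2.494 × 2.459 × 0.1928 = 1.18239
(3) 2.475 × 0.8152 × 0.4989 = 1.00659
Highest is cycle (2) at 1.1824 (>1, arbitrage).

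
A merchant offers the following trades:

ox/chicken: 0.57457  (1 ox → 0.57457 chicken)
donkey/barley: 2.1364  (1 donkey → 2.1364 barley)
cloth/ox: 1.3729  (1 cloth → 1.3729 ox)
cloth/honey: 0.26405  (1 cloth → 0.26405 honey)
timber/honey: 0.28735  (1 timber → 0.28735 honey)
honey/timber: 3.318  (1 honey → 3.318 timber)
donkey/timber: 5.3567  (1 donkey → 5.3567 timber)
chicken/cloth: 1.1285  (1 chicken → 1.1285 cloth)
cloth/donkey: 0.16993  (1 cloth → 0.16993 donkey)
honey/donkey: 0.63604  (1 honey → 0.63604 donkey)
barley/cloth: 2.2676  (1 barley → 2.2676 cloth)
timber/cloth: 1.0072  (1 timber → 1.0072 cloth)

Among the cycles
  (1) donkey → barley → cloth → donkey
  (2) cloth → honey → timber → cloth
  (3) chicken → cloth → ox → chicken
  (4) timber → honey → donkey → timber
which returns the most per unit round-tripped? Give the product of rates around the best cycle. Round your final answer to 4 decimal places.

(1) 2.1364 × 2.2676 × 0.16993 = 0.82323
(2) 0.26405 × 3.318 × 1.0072 = 0.88243
(3) 1.1285 × 1.3729 × 0.57457 = 0.89019
(4) 0.28735 × 0.63604 × 5.3567 = 0.97902
Highest is cycle (4) at 0.9790 (≤1, no arbitrage).

0.9790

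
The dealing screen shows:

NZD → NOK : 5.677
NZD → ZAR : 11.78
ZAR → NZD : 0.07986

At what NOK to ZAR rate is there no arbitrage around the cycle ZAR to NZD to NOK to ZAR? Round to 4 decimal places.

Known legs of the cycle: 0.07986 × 5.677 = 0.45336522
For no arbitrage the full-cycle product must be 1, so the missing rate is 1 / 0.45336522 ≈ 2.205727.

2.2057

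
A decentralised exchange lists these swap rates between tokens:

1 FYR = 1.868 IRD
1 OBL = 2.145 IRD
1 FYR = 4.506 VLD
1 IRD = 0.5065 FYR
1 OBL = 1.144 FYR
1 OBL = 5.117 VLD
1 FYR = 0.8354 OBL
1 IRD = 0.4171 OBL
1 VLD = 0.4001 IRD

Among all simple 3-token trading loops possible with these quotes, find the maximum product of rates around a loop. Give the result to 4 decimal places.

VLD→IRD→FYR→VLD: 0.4001 × 0.5065 × 4.506 = 0.91314
OBL→IRD→FYR→OBL: 2.145 × 0.5065 × 0.8354 = 0.90761
OBL→FYR→IRD→OBL: 1.144 × 1.868 × 0.4171 = 0.89134
OBL→VLD→IRD→OBL: 5.117 × 0.4001 × 0.4171 = 0.85393
Maximum is VLD→IRD→FYR→VLD at 0.9131; no arbitrage — every cycle loses value.

0.9131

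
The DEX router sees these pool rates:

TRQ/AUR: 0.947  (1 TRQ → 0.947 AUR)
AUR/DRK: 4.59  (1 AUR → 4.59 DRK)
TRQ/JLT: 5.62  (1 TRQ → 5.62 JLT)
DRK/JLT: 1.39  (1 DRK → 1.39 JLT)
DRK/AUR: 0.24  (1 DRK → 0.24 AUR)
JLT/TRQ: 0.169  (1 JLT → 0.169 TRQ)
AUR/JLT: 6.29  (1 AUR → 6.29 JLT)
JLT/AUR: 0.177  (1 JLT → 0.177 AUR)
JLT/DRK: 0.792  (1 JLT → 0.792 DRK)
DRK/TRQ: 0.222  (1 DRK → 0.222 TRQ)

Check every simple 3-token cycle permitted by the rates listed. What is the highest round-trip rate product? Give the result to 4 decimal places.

AUR→JLT→DRK→AUR: 6.29 × 0.792 × 0.24 = 1.19560
AUR→DRK→JLT→AUR: 4.59 × 1.39 × 0.177 = 1.12928
TRQ→AUR→JLT→TRQ: 0.947 × 6.29 × 0.169 = 1.00667
TRQ→JLT→DRK→TRQ: 5.62 × 0.792 × 0.222 = 0.98813
TRQ→AUR→DRK→TRQ: 0.947 × 4.59 × 0.222 = 0.96497
Maximum is AUR→JLT→DRK→AUR at 1.1956; arbitrage exists.

1.1956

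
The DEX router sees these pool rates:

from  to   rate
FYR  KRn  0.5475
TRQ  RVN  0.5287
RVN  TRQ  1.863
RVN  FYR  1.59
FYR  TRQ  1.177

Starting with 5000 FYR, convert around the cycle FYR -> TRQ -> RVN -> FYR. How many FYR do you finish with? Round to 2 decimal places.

4947.13

5000 FYR × 1.177 = 5885 TRQ
5885 TRQ × 0.5287 = 3111.3995 RVN
3111.3995 RVN × 1.59 = 4947.125205 FYR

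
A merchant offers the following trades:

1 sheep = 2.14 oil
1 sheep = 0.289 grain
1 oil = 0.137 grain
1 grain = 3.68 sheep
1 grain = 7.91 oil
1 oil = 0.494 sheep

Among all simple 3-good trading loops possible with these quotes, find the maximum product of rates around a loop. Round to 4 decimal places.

1.1293

oil→sheep→grain→oil: 0.494 × 0.289 × 7.91 = 1.12928
oil→grain→sheep→oil: 0.137 × 3.68 × 2.14 = 1.07890
Maximum is oil→sheep→grain→oil at 1.1293; arbitrage exists.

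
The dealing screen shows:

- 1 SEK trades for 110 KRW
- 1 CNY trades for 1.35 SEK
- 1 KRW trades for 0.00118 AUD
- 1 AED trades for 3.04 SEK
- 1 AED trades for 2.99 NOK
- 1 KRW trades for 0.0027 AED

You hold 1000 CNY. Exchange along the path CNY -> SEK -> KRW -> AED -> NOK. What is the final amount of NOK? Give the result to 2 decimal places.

1198.84

1000 CNY × 1.35 = 1350 SEK
1350 SEK × 110 = 148500 KRW
148500 KRW × 0.0027 = 400.95 AED
400.95 AED × 2.99 = 1198.8405 NOK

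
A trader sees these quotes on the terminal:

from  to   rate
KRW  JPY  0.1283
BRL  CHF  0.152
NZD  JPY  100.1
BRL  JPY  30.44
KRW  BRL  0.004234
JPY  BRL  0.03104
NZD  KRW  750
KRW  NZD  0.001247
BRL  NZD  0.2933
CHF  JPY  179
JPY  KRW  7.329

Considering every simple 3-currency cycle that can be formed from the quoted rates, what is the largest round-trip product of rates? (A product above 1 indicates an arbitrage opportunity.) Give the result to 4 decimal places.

BRL→JPY→KRW→BRL: 30.44 × 7.329 × 0.004234 = 0.94458
BRL→NZD→KRW→BRL: 0.2933 × 750 × 0.004234 = 0.93137
KRW→NZD→JPY→KRW: 0.001247 × 100.1 × 7.329 = 0.91484
BRL→NZD→JPY→BRL: 0.2933 × 100.1 × 0.03104 = 0.91131
BRL→CHF→JPY→BRL: 0.152 × 179 × 0.03104 = 0.84454
Maximum is BRL→JPY→KRW→BRL at 0.9446; no arbitrage — every cycle loses value.

0.9446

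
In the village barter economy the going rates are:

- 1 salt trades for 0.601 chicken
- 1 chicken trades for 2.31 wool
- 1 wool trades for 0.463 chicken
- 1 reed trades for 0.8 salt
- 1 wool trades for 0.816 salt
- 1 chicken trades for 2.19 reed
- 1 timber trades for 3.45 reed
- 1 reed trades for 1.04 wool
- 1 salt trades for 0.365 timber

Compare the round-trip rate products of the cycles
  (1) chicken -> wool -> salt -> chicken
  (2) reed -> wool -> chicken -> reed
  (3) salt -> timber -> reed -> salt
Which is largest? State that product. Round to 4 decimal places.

(1) 2.31 × 0.816 × 0.601 = 1.13286
(2) 1.04 × 0.463 × 2.19 = 1.05453
(3) 0.365 × 3.45 × 0.8 = 1.00740
Highest is cycle (1) at 1.1329 (>1, arbitrage).

1.1329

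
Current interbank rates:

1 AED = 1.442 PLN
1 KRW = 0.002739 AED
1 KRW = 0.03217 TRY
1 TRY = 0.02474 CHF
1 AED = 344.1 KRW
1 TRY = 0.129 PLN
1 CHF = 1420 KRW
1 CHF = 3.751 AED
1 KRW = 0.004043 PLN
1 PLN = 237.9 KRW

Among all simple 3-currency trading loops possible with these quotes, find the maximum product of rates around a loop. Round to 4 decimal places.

1.1302

CHF→KRW→TRY→CHF: 1420 × 0.03217 × 0.02474 = 1.13016
TRY→PLN→KRW→TRY: 0.129 × 237.9 × 0.03217 = 0.98727
AED→PLN→KRW→AED: 1.442 × 237.9 × 0.002739 = 0.93962
Maximum is CHF→KRW→TRY→CHF at 1.1302; arbitrage exists.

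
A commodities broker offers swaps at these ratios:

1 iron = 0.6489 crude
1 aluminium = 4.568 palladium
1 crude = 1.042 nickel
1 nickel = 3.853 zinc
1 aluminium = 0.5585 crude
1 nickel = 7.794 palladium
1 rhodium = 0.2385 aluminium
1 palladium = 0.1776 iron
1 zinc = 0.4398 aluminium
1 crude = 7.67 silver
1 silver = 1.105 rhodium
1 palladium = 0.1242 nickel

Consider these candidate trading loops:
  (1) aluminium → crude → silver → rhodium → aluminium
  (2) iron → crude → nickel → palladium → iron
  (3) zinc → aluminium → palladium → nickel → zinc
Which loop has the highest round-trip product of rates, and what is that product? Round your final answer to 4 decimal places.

1.1289

(1) 0.5585 × 7.67 × 1.105 × 0.2385 = 1.12894
(2) 0.6489 × 1.042 × 7.794 × 0.1776 = 0.93594
(3) 0.4398 × 4.568 × 0.1242 × 3.853 = 0.96140
Highest is cycle (1) at 1.1289 (>1, arbitrage).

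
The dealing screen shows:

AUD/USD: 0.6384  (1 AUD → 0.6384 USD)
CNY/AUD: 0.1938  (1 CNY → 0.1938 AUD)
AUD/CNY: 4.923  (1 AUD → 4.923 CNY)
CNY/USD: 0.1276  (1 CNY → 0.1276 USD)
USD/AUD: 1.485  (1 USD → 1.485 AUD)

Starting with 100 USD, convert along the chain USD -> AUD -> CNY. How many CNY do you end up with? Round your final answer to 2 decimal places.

731.07

100 USD × 1.485 = 148.5 AUD
148.5 AUD × 4.923 = 731.0655 CNY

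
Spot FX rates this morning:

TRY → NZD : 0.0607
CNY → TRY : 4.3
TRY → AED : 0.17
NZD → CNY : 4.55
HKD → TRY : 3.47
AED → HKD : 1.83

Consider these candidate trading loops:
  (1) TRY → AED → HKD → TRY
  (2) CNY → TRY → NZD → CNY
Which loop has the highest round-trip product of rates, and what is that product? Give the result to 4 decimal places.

1.1876

(1) 0.17 × 1.83 × 3.47 = 1.07952
(2) 4.3 × 0.0607 × 4.55 = 1.18760
Highest is cycle (2) at 1.1876 (>1, arbitrage).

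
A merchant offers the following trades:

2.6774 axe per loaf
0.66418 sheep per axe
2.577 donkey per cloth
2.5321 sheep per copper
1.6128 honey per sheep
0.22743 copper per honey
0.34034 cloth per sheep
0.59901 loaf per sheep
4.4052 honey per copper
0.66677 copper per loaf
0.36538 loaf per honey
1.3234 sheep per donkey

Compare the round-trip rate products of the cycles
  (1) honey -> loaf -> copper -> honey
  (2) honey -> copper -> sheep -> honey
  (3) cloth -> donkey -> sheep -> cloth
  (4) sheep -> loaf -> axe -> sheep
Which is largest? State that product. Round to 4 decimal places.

1.1607

(1) 0.36538 × 0.66677 × 4.4052 = 1.07321
(2) 0.22743 × 2.5321 × 1.6128 = 0.92877
(3) 2.577 × 1.3234 × 0.34034 = 1.16070
(4) 0.59901 × 2.6774 × 0.66418 = 1.06520
Highest is cycle (3) at 1.1607 (>1, arbitrage).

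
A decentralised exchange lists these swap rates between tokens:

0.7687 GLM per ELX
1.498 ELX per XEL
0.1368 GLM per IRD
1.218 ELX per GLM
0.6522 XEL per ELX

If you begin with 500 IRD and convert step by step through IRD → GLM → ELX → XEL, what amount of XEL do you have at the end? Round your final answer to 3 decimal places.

500 IRD × 0.1368 = 68.4 GLM
68.4 GLM × 1.218 = 83.3112 ELX
83.3112 ELX × 0.6522 = 54.33556464 XEL

54.336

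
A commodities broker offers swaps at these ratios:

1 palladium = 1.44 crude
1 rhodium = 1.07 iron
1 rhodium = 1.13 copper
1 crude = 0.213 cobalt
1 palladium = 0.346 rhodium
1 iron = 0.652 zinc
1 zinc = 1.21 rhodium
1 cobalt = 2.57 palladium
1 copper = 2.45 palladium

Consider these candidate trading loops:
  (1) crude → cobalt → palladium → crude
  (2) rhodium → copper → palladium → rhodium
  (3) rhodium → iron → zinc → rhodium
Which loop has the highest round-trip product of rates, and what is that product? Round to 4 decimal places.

0.9579

(1) 0.213 × 2.57 × 1.44 = 0.78827
(2) 1.13 × 2.45 × 0.346 = 0.95790
(3) 1.07 × 0.652 × 1.21 = 0.84414
Highest is cycle (2) at 0.9579 (≤1, no arbitrage).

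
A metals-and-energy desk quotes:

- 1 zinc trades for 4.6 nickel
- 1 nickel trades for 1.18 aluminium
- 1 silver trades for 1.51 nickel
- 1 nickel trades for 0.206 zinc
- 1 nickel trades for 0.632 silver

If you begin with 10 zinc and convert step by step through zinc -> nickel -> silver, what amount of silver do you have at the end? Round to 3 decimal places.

29.072

10 zinc × 4.6 = 46 nickel
46 nickel × 0.632 = 29.072 silver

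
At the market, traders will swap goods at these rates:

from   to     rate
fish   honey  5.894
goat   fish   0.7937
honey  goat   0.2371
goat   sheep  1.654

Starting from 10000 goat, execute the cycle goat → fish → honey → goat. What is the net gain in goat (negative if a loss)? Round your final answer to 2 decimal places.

1091.70

10000 goat × 0.7937 = 7937 fish
7937 fish × 5.894 = 46780.678 honey
46780.678 honey × 0.2371 = 11091.6987538 goat
Net change: 11091.6987538 − 10000 = 1091.6987538 goat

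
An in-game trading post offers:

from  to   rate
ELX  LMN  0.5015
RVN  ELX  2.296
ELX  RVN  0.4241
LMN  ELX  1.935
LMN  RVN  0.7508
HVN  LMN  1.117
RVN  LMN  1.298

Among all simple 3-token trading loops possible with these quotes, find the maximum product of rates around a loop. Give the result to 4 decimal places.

1.0652

LMN→ELX→RVN→LMN: 1.935 × 0.4241 × 1.298 = 1.06518
LMN→RVN→ELX→LMN: 0.7508 × 2.296 × 0.5015 = 0.86450
Maximum is LMN→ELX→RVN→LMN at 1.0652; arbitrage exists.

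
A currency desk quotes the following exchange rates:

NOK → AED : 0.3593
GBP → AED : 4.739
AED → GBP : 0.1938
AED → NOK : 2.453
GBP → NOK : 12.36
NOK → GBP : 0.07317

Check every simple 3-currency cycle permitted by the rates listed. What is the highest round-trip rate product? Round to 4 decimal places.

GBP→NOK→AED→GBP: 12.36 × 0.3593 × 0.1938 = 0.86066
GBP→AED→NOK→GBP: 4.739 × 2.453 × 0.07317 = 0.85058
Maximum is GBP→NOK→AED→GBP at 0.8607; no arbitrage — every cycle loses value.

0.8607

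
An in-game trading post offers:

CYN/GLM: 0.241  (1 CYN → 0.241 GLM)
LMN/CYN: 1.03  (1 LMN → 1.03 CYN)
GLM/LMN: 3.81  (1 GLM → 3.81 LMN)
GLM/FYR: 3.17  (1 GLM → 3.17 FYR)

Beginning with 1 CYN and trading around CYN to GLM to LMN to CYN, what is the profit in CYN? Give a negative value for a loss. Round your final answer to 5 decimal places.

-0.05424

1 CYN × 0.241 = 0.241 GLM
0.241 GLM × 3.81 = 0.91821 LMN
0.91821 LMN × 1.03 = 0.9457563 CYN
Net change: 0.9457563 − 1 = -0.0542437 CYN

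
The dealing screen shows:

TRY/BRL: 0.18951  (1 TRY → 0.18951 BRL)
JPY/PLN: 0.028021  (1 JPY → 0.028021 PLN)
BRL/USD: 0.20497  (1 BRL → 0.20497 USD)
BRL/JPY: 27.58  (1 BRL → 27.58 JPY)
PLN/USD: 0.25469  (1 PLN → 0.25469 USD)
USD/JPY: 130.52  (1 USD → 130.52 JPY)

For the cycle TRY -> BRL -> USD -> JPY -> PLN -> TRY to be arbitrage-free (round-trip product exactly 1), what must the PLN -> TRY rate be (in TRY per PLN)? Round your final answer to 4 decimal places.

7.0391

Known legs of the cycle: 0.18951 × 0.20497 × 130.52 × 0.028021 = 0.142063702103665524
For no arbitrage the full-cycle product must be 1, so the missing rate is 1 / 0.142063702103665524 ≈ 7.039096.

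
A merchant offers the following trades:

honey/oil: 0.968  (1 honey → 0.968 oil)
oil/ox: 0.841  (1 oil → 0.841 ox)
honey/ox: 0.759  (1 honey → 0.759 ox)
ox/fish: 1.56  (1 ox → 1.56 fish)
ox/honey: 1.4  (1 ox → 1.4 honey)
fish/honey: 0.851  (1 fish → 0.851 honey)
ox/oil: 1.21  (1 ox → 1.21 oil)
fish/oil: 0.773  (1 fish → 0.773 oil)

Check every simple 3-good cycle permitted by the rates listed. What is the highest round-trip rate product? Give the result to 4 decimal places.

honey→oil→ox→honey: 0.968 × 0.841 × 1.4 = 1.13972
ox→fish→oil→ox: 1.56 × 0.773 × 0.841 = 1.01415
honey→ox→fish→honey: 0.759 × 1.56 × 0.851 = 1.00762
Maximum is honey→oil→ox→honey at 1.1397; arbitrage exists.

1.1397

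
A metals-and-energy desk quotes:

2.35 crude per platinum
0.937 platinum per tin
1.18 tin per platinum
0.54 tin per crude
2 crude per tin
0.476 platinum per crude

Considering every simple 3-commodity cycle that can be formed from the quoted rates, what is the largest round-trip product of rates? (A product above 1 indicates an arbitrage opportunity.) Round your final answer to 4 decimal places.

platinum→crude→tin→platinum: 2.35 × 0.54 × 0.937 = 1.18905
platinum→tin→crude→platinum: 1.18 × 2 × 0.476 = 1.12336
Maximum is platinum→crude→tin→platinum at 1.1891; arbitrage exists.

1.1891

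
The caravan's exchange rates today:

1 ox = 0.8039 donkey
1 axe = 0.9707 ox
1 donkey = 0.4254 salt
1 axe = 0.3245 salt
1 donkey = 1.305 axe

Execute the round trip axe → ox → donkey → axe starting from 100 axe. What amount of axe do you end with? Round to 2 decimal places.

100 axe × 0.9707 = 97.07 ox
97.07 ox × 0.8039 = 78.034573 donkey
78.034573 donkey × 1.305 = 101.835117765 axe

101.84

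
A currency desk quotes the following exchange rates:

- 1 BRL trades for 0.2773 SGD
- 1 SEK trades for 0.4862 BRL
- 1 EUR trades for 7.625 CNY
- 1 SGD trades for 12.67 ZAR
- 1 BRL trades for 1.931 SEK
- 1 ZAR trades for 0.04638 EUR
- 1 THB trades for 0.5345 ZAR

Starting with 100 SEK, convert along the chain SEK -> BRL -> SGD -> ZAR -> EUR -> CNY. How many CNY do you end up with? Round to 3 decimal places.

100 SEK × 0.4862 = 48.62 BRL
48.62 BRL × 0.2773 = 13.482326 SGD
13.482326 SGD × 12.67 = 170.82107042 ZAR
170.82107042 ZAR × 0.04638 = 7.9226812460796 EUR
7.9226812460796 EUR × 7.625 = 60.41044450135695 CNY

60.410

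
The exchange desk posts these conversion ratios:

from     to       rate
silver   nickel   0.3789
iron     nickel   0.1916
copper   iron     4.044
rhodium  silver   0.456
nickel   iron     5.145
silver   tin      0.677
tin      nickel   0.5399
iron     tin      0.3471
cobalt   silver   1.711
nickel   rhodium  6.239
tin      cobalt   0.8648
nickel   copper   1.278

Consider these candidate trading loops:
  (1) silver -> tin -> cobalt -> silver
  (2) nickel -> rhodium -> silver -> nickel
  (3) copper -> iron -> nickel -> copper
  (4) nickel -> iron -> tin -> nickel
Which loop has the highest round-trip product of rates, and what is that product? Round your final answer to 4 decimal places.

1.0780

(1) 0.677 × 0.8648 × 1.711 = 1.00174
(2) 6.239 × 0.456 × 0.3789 = 1.07796
(3) 4.044 × 0.1916 × 1.278 = 0.99023
(4) 5.145 × 0.3471 × 0.5399 = 0.96417
Highest is cycle (2) at 1.0780 (>1, arbitrage).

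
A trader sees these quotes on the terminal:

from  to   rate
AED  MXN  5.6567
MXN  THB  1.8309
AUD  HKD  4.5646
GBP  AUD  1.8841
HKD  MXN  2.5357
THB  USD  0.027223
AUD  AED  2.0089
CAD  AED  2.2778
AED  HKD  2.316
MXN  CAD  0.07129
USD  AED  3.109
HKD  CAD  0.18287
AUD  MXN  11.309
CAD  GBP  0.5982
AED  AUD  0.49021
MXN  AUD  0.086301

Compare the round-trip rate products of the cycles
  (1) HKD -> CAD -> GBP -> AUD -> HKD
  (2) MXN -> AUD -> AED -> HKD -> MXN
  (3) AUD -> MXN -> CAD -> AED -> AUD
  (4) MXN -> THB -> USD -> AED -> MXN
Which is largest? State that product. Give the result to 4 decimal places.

(1) 0.18287 × 0.5982 × 1.8841 × 4.5646 = 0.94080
(2) 0.086301 × 2.0089 × 2.316 × 2.5357 = 1.01815
(3) 11.309 × 0.07129 × 2.2778 × 0.49021 = 0.90022
(4) 1.8309 × 0.027223 × 3.109 × 5.6567 = 0.87657
Highest is cycle (2) at 1.0181 (>1, arbitrage).

1.0181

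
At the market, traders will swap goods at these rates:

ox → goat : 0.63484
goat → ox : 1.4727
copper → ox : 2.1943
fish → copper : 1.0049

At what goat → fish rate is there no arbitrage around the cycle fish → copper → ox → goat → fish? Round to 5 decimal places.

Known legs of the cycle: 1.0049 × 2.1943 × 0.63484 = 1.3998552561188
For no arbitrage the full-cycle product must be 1, so the missing rate is 1 / 1.3998552561188 ≈ 0.7143596.

0.71436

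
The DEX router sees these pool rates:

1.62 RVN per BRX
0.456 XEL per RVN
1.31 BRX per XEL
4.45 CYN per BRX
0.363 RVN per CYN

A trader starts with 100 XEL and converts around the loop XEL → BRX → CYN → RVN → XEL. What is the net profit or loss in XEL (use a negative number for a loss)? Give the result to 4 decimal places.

-3.5055

100 XEL × 1.31 = 131 BRX
131 BRX × 4.45 = 582.95 CYN
582.95 CYN × 0.363 = 211.61085 RVN
211.61085 RVN × 0.456 = 96.4945476 XEL
Net change: 96.4945476 − 100 = -3.5054524 XEL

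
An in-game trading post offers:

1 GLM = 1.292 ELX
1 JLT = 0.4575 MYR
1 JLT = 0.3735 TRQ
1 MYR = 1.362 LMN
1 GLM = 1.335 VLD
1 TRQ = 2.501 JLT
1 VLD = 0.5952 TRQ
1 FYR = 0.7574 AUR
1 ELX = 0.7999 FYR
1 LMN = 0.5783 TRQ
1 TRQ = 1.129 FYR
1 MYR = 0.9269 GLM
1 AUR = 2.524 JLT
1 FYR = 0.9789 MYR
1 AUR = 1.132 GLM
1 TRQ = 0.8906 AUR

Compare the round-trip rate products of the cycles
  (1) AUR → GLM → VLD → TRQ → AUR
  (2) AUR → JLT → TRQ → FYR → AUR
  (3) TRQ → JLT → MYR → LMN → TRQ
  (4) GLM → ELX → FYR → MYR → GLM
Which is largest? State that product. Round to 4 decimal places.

(1) 1.132 × 1.335 × 0.5952 × 0.8906 = 0.80108
(2) 2.524 × 0.3735 × 1.129 × 0.7574 = 0.80612
(3) 2.501 × 0.4575 × 1.362 × 0.5783 = 0.90123
(4) 1.292 × 0.7999 × 0.9789 × 0.9269 = 0.93771
Highest is cycle (4) at 0.9377 (≤1, no arbitrage).

0.9377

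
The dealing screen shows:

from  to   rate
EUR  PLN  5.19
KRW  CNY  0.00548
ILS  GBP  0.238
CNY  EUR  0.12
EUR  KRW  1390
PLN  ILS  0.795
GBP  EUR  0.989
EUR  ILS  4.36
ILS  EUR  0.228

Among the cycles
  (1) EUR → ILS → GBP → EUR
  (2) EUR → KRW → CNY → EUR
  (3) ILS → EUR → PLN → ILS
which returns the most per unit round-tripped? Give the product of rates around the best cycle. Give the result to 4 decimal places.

(1) 4.36 × 0.238 × 0.989 = 1.02627
(2) 1390 × 0.00548 × 0.12 = 0.91406
(3) 0.228 × 5.19 × 0.795 = 0.94074
Highest is cycle (1) at 1.0263 (>1, arbitrage).

1.0263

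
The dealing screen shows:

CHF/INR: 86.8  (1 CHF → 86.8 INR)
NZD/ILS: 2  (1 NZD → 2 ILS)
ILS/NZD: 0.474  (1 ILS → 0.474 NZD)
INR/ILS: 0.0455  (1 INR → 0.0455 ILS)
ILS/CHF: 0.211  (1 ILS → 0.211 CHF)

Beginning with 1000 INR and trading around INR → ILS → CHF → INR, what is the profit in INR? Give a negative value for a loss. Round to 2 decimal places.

1000 INR × 0.0455 = 45.5 ILS
45.5 ILS × 0.211 = 9.6005 CHF
9.6005 CHF × 86.8 = 833.3234 INR
Net change: 833.3234 − 1000 = -166.6766 INR

-166.68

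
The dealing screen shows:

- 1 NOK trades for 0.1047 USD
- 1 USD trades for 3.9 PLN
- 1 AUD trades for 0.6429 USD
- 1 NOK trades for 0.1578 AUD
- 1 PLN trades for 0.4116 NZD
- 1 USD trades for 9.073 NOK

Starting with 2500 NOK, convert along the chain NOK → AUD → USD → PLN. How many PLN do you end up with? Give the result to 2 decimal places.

2500 NOK × 0.1578 = 394.5 AUD
394.5 AUD × 0.6429 = 253.62405 USD
253.62405 USD × 3.9 = 989.133795 PLN

989.13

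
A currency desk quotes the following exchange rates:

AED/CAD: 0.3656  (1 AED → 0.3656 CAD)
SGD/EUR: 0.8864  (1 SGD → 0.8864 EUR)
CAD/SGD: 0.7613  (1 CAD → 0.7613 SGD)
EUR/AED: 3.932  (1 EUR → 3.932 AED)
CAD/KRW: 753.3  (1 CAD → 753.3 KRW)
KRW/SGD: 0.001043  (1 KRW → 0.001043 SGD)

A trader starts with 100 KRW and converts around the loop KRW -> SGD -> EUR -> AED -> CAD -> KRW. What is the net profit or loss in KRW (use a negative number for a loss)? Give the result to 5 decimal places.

100 KRW × 0.001043 = 0.1043 SGD
0.1043 SGD × 0.8864 = 0.09245152 EUR
0.09245152 EUR × 3.932 = 0.36351937664 AED
0.36351937664 AED × 0.3656 = 0.132902684099584 CAD
0.132902684099584 CAD × 753.3 = 100.1155919322166272 KRW
Net change: 100.1155919322166272 − 100 = 0.1155919322166272 KRW

0.11559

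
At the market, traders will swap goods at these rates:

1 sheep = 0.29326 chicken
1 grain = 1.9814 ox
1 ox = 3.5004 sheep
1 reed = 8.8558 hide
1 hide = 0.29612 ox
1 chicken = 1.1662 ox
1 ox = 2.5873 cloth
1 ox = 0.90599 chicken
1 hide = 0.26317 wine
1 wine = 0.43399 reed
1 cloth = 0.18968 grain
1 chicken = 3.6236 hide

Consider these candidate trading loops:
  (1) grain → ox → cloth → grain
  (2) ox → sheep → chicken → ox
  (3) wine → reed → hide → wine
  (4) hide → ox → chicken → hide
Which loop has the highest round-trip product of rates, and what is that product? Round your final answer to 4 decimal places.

(1) 1.9814 × 2.5873 × 0.18968 = 0.97239
(2) 3.5004 × 0.29326 × 1.1662 = 1.19714
(3) 0.43399 × 8.8558 × 0.26317 = 1.01145
(4) 0.29612 × 0.90599 × 3.6236 = 0.97215
Highest is cycle (2) at 1.1971 (>1, arbitrage).

1.1971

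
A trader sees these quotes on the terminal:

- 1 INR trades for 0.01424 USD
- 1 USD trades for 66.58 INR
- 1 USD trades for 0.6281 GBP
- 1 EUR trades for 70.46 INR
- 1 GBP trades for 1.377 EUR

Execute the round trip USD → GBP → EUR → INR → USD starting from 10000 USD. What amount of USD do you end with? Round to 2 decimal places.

10000 USD × 0.6281 = 6281 GBP
6281 GBP × 1.377 = 8648.937 EUR
8648.937 EUR × 70.46 = 609404.10102 INR
609404.10102 INR × 0.01424 = 8677.9143985248 USD

8677.91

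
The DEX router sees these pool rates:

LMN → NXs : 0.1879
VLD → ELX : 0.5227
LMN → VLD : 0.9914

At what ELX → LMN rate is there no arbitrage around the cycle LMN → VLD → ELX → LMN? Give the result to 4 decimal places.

Known legs of the cycle: 0.9914 × 0.5227 = 0.51820478
For no arbitrage the full-cycle product must be 1, so the missing rate is 1 / 0.51820478 ≈ 1.929739.

1.9297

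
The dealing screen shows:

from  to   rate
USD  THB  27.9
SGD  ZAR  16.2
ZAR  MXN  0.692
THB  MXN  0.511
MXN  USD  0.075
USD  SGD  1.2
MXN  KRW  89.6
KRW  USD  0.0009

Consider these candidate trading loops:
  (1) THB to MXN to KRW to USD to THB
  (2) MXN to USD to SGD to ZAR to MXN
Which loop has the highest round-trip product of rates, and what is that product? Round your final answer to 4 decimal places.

1.1497

(1) 0.511 × 89.6 × 0.0009 × 27.9 = 1.14968
(2) 0.075 × 1.2 × 16.2 × 0.692 = 1.00894
Highest is cycle (1) at 1.1497 (>1, arbitrage).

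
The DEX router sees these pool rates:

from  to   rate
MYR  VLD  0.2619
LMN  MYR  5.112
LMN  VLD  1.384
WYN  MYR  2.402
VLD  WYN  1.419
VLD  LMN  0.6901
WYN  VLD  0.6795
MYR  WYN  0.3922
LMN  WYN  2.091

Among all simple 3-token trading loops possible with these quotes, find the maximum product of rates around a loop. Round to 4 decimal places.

LMN→WYN→VLD→LMN: 2.091 × 0.6795 × 0.6901 = 0.98052
LMN→MYR→VLD→LMN: 5.112 × 0.2619 × 0.6901 = 0.92393
WYN→MYR→VLD→WYN: 2.402 × 0.2619 × 1.419 = 0.89267
Maximum is LMN→WYN→VLD→LMN at 0.9805; no arbitrage — every cycle loses value.

0.9805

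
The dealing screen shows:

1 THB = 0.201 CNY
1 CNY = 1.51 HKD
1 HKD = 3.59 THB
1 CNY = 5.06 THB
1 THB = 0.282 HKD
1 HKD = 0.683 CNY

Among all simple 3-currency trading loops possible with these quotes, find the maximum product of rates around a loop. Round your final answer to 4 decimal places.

1.0896

THB→CNY→HKD→THB: 0.201 × 1.51 × 3.59 = 1.08960
THB→HKD→CNY→THB: 0.282 × 0.683 × 5.06 = 0.97459
Maximum is THB→CNY→HKD→THB at 1.0896; arbitrage exists.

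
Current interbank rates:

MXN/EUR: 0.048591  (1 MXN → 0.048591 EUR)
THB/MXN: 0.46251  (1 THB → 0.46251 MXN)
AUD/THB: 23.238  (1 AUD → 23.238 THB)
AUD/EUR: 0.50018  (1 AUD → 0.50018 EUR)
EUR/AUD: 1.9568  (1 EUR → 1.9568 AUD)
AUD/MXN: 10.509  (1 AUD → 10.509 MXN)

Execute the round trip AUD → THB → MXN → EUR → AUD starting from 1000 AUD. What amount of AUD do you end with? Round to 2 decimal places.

1021.93

1000 AUD × 23.238 = 23238 THB
23238 THB × 0.46251 = 10747.80738 MXN
10747.80738 MXN × 0.048591 = 522.24670840158 EUR
522.24670840158 EUR × 1.9568 = 1021.932359000211744 AUD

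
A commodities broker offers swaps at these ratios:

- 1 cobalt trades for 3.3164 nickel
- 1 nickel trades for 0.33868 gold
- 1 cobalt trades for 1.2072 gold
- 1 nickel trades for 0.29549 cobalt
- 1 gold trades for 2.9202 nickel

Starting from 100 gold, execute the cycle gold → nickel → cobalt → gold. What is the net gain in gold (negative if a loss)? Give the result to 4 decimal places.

4.1681

100 gold × 2.9202 = 292.02 nickel
292.02 nickel × 0.29549 = 86.2889898 cobalt
86.2889898 cobalt × 1.2072 = 104.16806848656 gold
Net change: 104.16806848656 − 100 = 4.16806848656 gold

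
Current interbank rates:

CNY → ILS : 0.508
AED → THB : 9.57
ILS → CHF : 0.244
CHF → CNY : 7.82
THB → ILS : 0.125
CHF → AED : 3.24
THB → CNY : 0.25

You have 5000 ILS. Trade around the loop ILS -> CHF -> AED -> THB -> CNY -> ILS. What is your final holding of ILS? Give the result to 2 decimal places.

5000 ILS × 0.244 = 1220 CHF
1220 CHF × 3.24 = 3952.8 AED
3952.8 AED × 9.57 = 37828.296 THB
37828.296 THB × 0.25 = 9457.074 CNY
9457.074 CNY × 0.508 = 4804.193592 ILS

4804.19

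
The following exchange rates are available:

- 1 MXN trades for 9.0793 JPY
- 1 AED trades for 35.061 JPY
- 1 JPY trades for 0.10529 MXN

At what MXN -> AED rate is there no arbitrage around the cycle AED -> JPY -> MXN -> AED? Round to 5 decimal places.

Known legs of the cycle: 35.061 × 0.10529 = 3.69157269
For no arbitrage the full-cycle product must be 1, so the missing rate is 1 / 3.69157269 ≈ 0.2708873.

0.27089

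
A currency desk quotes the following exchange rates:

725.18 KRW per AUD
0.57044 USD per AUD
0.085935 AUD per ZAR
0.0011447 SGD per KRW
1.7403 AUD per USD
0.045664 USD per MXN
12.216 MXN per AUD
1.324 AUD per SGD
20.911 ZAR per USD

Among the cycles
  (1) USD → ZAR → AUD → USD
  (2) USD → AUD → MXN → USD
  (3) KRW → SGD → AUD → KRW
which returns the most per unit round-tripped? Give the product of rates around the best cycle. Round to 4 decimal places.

1.0991

(1) 20.911 × 0.085935 × 0.57044 = 1.02507
(2) 1.7403 × 12.216 × 0.045664 = 0.97079
(3) 0.0011447 × 1.324 × 725.18 = 1.09907
Highest is cycle (3) at 1.0991 (>1, arbitrage).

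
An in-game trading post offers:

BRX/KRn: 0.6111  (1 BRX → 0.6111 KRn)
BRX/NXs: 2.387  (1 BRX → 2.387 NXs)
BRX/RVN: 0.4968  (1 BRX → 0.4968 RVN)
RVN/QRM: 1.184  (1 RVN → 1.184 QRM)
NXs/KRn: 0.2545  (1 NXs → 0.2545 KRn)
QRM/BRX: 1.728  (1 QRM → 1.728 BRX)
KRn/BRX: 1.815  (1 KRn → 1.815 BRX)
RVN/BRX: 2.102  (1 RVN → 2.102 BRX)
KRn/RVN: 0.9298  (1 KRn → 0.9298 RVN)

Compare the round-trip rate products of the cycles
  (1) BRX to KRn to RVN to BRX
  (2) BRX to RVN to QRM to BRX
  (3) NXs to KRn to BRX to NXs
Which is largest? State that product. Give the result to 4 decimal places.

1.1944

(1) 0.6111 × 0.9298 × 2.102 = 1.19436
(2) 0.4968 × 1.184 × 1.728 = 1.01643
(3) 0.2545 × 1.815 × 2.387 = 1.10260
Highest is cycle (1) at 1.1944 (>1, arbitrage).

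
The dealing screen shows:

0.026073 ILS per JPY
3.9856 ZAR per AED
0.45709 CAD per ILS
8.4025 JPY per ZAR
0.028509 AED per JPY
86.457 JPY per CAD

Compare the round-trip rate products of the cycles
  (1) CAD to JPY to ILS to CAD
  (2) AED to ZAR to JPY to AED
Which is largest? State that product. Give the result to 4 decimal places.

1.0304

(1) 86.457 × 0.026073 × 0.45709 = 1.03037
(2) 3.9856 × 8.4025 × 0.028509 = 0.95474
Highest is cycle (1) at 1.0304 (>1, arbitrage).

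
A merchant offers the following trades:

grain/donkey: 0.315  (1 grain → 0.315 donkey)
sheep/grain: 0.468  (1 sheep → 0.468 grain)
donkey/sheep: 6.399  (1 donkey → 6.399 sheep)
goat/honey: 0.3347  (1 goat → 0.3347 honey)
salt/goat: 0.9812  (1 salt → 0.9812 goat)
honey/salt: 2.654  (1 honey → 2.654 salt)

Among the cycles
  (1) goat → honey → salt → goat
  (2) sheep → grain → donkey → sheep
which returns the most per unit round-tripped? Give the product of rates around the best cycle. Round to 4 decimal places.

0.9433

(1) 0.3347 × 2.654 × 0.9812 = 0.87159
(2) 0.468 × 0.315 × 6.399 = 0.94334
Highest is cycle (2) at 0.9433 (≤1, no arbitrage).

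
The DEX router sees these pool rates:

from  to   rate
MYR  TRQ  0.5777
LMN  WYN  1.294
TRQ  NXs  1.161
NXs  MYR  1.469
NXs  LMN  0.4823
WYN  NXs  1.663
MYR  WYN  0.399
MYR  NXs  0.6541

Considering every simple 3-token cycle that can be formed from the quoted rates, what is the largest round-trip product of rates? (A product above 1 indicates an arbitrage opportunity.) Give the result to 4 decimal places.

1.0379

NXs→LMN→WYN→NXs: 0.4823 × 1.294 × 1.663 = 1.03787
TRQ→NXs→MYR→TRQ: 1.161 × 1.469 × 0.5777 = 0.98527
NXs→MYR→WYN→NXs: 1.469 × 0.399 × 1.663 = 0.97474
Maximum is NXs→LMN→WYN→NXs at 1.0379; arbitrage exists.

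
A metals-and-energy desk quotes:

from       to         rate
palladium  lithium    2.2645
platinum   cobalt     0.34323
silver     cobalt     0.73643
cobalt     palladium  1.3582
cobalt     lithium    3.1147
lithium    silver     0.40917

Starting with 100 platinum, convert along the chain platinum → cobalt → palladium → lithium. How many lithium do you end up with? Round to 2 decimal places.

105.57

100 platinum × 0.34323 = 34.323 cobalt
34.323 cobalt × 1.3582 = 46.6174986 palladium
46.6174986 palladium × 2.2645 = 105.5653255797 lithium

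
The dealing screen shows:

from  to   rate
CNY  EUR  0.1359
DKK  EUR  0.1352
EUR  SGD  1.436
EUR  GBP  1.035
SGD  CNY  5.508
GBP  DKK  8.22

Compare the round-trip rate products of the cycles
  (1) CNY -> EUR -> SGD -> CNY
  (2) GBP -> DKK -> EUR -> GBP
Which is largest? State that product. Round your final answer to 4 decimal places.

(1) 0.1359 × 1.436 × 5.508 = 1.07490
(2) 8.22 × 0.1352 × 1.035 = 1.15024
Highest is cycle (2) at 1.1502 (>1, arbitrage).

1.1502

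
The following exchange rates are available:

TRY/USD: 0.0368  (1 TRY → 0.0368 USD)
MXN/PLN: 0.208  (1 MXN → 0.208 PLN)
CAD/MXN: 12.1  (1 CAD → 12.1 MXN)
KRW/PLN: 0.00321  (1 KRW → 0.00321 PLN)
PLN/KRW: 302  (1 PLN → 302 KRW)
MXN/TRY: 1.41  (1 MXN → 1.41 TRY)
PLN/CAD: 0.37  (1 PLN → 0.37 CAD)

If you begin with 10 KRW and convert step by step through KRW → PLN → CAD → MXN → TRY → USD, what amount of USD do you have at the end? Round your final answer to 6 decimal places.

10 KRW × 0.00321 = 0.0321 PLN
0.0321 PLN × 0.37 = 0.011877 CAD
0.011877 CAD × 12.1 = 0.1437117 MXN
0.1437117 MXN × 1.41 = 0.202633497 TRY
0.202633497 TRY × 0.0368 = 0.0074569126896 USD

0.007457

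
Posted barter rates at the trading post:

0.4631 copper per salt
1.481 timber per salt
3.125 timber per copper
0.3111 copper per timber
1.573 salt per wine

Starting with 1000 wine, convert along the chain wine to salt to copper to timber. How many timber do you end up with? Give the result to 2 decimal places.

1000 wine × 1.573 = 1573 salt
1573 salt × 0.4631 = 728.4563 copper
728.4563 copper × 3.125 = 2276.4259375 timber

2276.43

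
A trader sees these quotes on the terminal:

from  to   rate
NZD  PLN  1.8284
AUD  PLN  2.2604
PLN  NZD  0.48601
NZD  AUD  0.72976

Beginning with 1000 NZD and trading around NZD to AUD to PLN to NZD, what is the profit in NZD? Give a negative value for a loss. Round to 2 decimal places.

1000 NZD × 0.72976 = 729.76 AUD
729.76 AUD × 2.2604 = 1649.549504 PLN
1649.549504 PLN × 0.48601 = 801.69755443904 NZD
Net change: 801.69755443904 − 1000 = -198.30244556096 NZD

-198.30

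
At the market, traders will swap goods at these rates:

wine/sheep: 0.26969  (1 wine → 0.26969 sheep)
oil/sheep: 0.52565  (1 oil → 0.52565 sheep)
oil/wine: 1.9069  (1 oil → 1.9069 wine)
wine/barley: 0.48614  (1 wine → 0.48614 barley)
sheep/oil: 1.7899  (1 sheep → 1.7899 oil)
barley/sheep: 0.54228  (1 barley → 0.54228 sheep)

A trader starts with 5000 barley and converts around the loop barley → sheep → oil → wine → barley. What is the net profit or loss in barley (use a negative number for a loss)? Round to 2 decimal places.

5000 barley × 0.54228 = 2711.4 sheep
2711.4 sheep × 1.7899 = 4853.13486 oil
4853.13486 oil × 1.9069 = 9254.442864534 wine
9254.442864534 wine × 0.48614 = 4498.95485416455876 barley
Net change: 4498.95485416455876 − 5000 = -501.04514583544124 barley

-501.05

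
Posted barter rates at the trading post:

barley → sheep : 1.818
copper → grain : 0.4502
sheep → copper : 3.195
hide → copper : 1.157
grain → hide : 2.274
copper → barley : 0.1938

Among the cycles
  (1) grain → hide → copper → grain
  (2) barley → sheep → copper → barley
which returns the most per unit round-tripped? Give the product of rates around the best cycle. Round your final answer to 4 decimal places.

1.1845

(1) 2.274 × 1.157 × 0.4502 = 1.18448
(2) 1.818 × 3.195 × 0.1938 = 1.12569
Highest is cycle (1) at 1.1845 (>1, arbitrage).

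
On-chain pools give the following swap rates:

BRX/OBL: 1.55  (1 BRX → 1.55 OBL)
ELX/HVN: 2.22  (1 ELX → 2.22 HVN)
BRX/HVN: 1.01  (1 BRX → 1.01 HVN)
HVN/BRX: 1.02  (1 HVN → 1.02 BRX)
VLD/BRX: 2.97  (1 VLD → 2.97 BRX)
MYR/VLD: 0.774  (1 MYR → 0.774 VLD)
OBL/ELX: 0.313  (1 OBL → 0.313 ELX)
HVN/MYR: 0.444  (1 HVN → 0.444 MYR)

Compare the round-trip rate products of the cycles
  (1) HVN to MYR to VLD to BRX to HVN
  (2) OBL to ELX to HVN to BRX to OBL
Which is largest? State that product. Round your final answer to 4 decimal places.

(1) 0.444 × 0.774 × 2.97 × 1.01 = 1.03086
(2) 0.313 × 2.22 × 1.02 × 1.55 = 1.09857
Highest is cycle (2) at 1.0986 (>1, arbitrage).

1.0986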